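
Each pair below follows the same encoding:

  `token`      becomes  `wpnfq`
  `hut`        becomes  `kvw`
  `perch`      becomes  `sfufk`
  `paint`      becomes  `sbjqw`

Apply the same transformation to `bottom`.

The shift depends on letter class: consonant t→w is +3, but vowel o→p is +1. Vowels shift forward by 1 and consonants shift forward by 3.
Applying it to bottom: b(cons)+3=e, o(vowel)+1=p, t(cons)+3=w, t(cons)+3=w, o(vowel)+1=p, m(cons)+3=p.

epwwpp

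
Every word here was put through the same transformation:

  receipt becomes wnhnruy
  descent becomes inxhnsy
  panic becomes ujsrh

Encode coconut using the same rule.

Vowels shift forward by 9 and consonants shift forward by 5.
On coconut: c(cons)+5=h, o(vowel)+9=x, c(cons)+5=h, o(vowel)+9=x, n(cons)+5=s, u(vowel)+9=d, t(cons)+5=y.

hxhxsdy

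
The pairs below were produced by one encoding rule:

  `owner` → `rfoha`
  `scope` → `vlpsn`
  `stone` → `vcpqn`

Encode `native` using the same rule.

qjulef

Shifts by position in owner: pos 0: o→r (+3), pos 1: w→f (+9), pos 2: n→o (+1), pos 3: e→h (+3), pos 4: r→a (+9) — repeating every 3. The shifts repeat in a cycle of length 3: positions 0,1,… shift by +3, +9, +1, then the pattern repeats.
On native: n+3=q, a+9=j, t+1=u, i+3=l, v+9=e, e+1=f.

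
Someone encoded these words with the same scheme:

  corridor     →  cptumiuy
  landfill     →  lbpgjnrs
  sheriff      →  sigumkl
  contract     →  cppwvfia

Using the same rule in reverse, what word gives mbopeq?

Letter i (0-indexed) is shifted by i+0, so successive shifts are 0, 1, 2, ….
Decoding mbopeq: m−0=m, b−1=a, o−2=m, p−3=m, e−4=a, q−5=l.

mammal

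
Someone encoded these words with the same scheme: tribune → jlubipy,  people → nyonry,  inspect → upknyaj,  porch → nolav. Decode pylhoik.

Each letter's alphabet position (a=0..z=25) is mapped through 25·x+2 mod 26 — an affine cipher.
Undoing it on pylhoik: p(15)→25·(15−2)≡13=n; y(24)→25·(24−2)≡4=e; l(11)→25·(11−2)≡17=r; h(7)→25·(7−2)≡21=v; o(14)→25·(14−2)≡14=o; i(8)→25·(8−2)≡20=u; k(10)→25·(10−2)≡18=s (all mod 26).

nervous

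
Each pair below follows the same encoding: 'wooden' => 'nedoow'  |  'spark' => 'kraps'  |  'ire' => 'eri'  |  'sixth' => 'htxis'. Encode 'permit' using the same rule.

timrep

The output letters match the input read backwards: wooden reversed is nedoow. The word is simply reversed.
On permit: reverse → timrep.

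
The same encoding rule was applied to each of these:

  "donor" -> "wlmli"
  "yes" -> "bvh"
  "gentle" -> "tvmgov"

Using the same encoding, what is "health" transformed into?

Letters are reflected about the middle of the alphabet (position → 25−position): Atbash.
On health: h↔s, e↔v, a↔z, l↔o, t↔g, h↔s.

svzogs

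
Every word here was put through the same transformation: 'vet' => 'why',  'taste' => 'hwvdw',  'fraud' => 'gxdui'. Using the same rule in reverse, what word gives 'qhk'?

The output letters match the input read backwards, each shifted +3: vet reversed is tev. Two steps: reverse the string, then apply a Caesar shift of +3.
Decoding qhk: shift back: q−3=n, h−3=e, k−3=h → neh; then reverse → hen.

hen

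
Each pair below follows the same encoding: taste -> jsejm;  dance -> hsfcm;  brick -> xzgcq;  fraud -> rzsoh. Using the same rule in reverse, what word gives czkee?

cross

t(19)→j(9) and a(0)→s(18) fit y≡5x+18 (mod 26); the inverse of 5 mod 26 is 21. This is an affine cipher: with a=0,…,z=25, each position x becomes (5x+18) mod 26.
Reversing it on czkee: c(2)→21·(2−18)≡2=c; z(25)→21·(25−18)≡17=r; k(10)→21·(10−18)≡14=o; e(4)→21·(4−18)≡18=s; e(4)→21·(4−18)≡18=s (all mod 26).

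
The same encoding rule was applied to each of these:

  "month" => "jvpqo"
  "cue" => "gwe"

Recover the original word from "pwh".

The output letters match the input read backwards, each shifted +2: month reversed is htnom. Read the word backwards and shift each letter +2.
Reversing it on pwh: shift back: p−2=n, w−2=u, h−2=f → nuf; then reverse → fun.

fun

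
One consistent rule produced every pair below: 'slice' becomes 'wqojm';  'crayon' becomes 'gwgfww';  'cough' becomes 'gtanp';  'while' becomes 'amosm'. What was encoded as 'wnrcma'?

silver

In slice: s→w is +4, l→q is +5, i→o is +6, c→j is +7 — the shift increases by 1 each position. The shift increases by 1 at each position, starting from +4: 4, 5, 6, ….
Decoding wnrcma: w−4=s, n−5=i, r−6=l, c−7=v, m−8=e, a−9=r.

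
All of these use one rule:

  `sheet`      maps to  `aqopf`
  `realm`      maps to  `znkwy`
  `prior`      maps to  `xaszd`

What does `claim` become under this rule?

kukty

Each letter shifts forward by (position + 8), i.e. 8, 9, 10, … — the shift grows by one for each successive letter.
On claim: c+8=k, l+9=u, a+10=k, i+11=t, m+12=y.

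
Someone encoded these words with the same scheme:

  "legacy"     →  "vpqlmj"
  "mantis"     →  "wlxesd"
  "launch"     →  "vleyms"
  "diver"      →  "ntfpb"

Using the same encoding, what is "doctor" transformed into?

The shifts repeat in a cycle of length 2: positions 0,1,… shift by +10, +11, then the pattern repeats.
Applying it to doctor: d+10=n, o+11=z, c+10=m, t+11=e, o+10=y, r+11=c.

nzmeyc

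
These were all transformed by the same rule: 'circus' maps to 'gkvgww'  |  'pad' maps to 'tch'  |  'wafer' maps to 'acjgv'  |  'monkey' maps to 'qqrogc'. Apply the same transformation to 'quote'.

Two shifts are in play — +2 for a/e/i/o/u, +4 for every other letter.
On quote: q(cons)+4=u, u(vowel)+2=w, o(vowel)+2=q, t(cons)+4=x, e(vowel)+2=g.

uwqxg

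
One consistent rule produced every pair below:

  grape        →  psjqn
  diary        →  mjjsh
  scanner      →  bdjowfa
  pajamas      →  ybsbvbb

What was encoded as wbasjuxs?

narrator

Shifts by position in grape: pos 0: g→p (+9), pos 1: r→s (+1), pos 2: a→j (+9), pos 3: p→q (+1) — repeating every 2. The shifts repeat in a cycle of length 2: positions 0,1,… shift by +9, +1, then the pattern repeats.
Undoing it on wbasjuxs: w−9=n, b−1=a, a−9=r, s−1=r, j−9=a, u−1=t, x−9=o, s−1=r.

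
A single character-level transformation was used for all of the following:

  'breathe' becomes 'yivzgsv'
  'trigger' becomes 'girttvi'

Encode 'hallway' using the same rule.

szoodzb

Each pair mirrors across the alphabet (b↔y, r↔i, e↔v): positions sum to 25. Letters are reflected about the middle of the alphabet (position → 25−position): Atbash.
On hallway: h↔s, a↔z, l↔o, l↔o, w↔d, a↔z, y↔b.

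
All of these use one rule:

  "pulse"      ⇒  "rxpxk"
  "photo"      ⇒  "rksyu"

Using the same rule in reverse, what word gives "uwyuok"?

stupid

In pulse: p→r is +2, u→x is +3, l→p is +4, s→x is +5 — the shift increases by 1 each position. Each letter shifts forward by (position + 2), i.e. 2, 3, 4, … — the shift grows by one for each successive letter.
Undoing it on uwyuok: u−2=s, w−3=t, y−4=u, u−5=p, o−6=i, k−7=d.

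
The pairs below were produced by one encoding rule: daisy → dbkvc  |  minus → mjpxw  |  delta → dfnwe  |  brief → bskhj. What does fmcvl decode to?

flash

The shift increases by 1 at each position, starting from +0: 0, 1, 2, ….
Undoing it on fmcvl: f−0=f, m−1=l, c−2=a, v−3=s, l−4=h.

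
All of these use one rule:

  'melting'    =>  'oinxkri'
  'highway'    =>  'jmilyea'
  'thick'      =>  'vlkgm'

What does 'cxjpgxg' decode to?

athlete

Shifts by position in melting: pos 0: m→o (+2), pos 1: e→i (+4), pos 2: l→n (+2), pos 3: t→x (+4) — repeating every 2. A repeating key of period 2 is used — shifts +2, +4 over and over.
Reversing it on cxjpgxg: c−2=a, x−4=t, j−2=h, p−4=l, g−2=e, x−4=t, g−2=e.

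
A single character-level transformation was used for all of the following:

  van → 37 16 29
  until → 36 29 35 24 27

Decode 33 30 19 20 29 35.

rodent

v is letter #22 and maps to 37: an offset of 15. The number is (letter's place in the alphabet, a=1) + 15.
Undoing it on 33 30 19 20 29 35: 33→(33−15)÷1=18=r, 30→(30−15)÷1=15=o, 19→(19−15)÷1=4=d, 20→(20−15)÷1=5=e, 29→(29−15)÷1=14=n, 35→(35−15)÷1=20=t.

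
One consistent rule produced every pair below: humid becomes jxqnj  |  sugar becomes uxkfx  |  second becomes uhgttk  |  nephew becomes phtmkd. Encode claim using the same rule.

eoens

In humid: h→j is +2, u→x is +3, m→q is +4, i→n is +5 — the shift increases by 1 each position. Letter i (0-indexed) is shifted by i+2, so successive shifts are 2, 3, 4, ….
Applying it to claim: c+2=e, l+3=o, a+4=e, i+5=n, m+6=s.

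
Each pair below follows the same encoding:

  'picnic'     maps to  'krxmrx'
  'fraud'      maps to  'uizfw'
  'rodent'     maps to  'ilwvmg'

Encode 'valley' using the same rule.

Letters are reflected about the middle of the alphabet (position → 25−position): Atbash.
For valley: v↔e, a↔z, l↔o, l↔o, e↔v, y↔b.

ezoovb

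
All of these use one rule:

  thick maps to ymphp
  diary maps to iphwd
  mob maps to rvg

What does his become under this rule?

Two shifts are in play — +7 for a/e/i/o/u, +5 for every other letter.
On his: h(cons)+5=m, i(vowel)+7=p, s(cons)+5=x.

mpx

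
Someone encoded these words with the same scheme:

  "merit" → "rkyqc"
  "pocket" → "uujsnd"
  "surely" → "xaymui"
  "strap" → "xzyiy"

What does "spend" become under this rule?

In merit: m→r is +5, e→k is +6, r→y is +7, i→q is +8 — the shift increases by 1 each position. The shift increases by 1 at each position, starting from +5: 5, 6, 7, ….
For spend: s+5=x, p+6=v, e+7=l, n+8=v, d+9=m.

xvlvm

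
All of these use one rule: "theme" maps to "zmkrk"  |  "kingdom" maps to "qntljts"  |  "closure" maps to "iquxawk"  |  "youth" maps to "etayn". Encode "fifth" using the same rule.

Shifts by position in theme: pos 0: t→z (+6), pos 1: h→m (+5), pos 2: e→k (+6), pos 3: m→r (+5) — repeating every 2. The shifts repeat in a cycle of length 2: positions 0,1,… shift by +6, +5, then the pattern repeats.
Applying it to fifth: f+6=l, i+5=n, f+6=l, t+5=y, h+6=n.

lnlyn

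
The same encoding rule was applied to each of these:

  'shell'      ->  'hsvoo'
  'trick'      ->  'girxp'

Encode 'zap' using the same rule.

azk

Letters are reflected about the middle of the alphabet (position → 25−position): Atbash.
Applying it to zap: z↔a, a↔z, p↔k.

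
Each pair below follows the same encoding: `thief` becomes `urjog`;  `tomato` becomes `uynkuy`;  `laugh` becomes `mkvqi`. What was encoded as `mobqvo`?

league

Shifts by position in thief: pos 0: t→u (+1), pos 1: h→r (+10), pos 2: i→j (+1), pos 3: e→o (+10) — repeating every 2. A repeating key of period 2 is used — shifts +1, +10 over and over.
Decoding mobqvo: m−1=l, o−10=e, b−1=a, q−10=g, v−1=u, o−10=e.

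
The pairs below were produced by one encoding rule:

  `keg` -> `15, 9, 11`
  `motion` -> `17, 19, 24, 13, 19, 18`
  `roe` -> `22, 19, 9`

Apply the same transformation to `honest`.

k is letter #11 and maps to 15: an offset of 4. The number is (letter's place in the alphabet, a=1) + 4.
Applying it to honest: h=8→12, o=15→19, n=14→18, e=5→9, s=19→23, t=20→24.

12, 19, 18, 9, 23, 24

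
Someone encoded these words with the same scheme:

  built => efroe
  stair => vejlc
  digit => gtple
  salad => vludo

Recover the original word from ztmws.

width

Shifts by position in built: pos 0: b→e (+3), pos 1: u→f (+11), pos 2: i→r (+9), pos 3: l→o (+3), pos 4: t→e (+11) — repeating every 3. The shifts repeat in a cycle of length 3: positions 0,1,… shift by +3, +11, +9, then the pattern repeats.
Undoing it on ztmws: z−3=w, t−11=i, m−9=d, w−3=t, s−11=h.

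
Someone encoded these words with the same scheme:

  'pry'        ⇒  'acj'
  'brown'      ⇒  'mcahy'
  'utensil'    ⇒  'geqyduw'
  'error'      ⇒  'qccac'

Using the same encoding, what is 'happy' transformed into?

smaaj

Vowels shift forward by 12 and consonants shift forward by 11.
For happy: h(cons)+11=s, a(vowel)+12=m, p(cons)+11=a, p(cons)+11=a, y(cons)+11=j.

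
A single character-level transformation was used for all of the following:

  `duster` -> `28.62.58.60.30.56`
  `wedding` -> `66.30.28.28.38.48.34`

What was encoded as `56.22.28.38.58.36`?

radish

d(#4)→28 and u(#21)→62: differences scale by 2, so n = 2·pos + 20. The formula is n = 2×(alphabet index, a=1) + 20.
Undoing it on 56.22.28.38.58.36: 56→(56−20)÷2=18=r, 22→(22−20)÷2=1=a, 28→(28−20)÷2=4=d, 38→(38−20)÷2=9=i, 58→(58−20)÷2=19=s, 36→(36−20)÷2=8=h.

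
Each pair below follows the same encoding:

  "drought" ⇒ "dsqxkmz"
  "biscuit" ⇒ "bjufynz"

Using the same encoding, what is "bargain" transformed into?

Letter i (0-indexed) is shifted by i+0, so successive shifts are 0, 1, 2, ….
On bargain: b+0=b, a+1=b, r+2=t, g+3=j, a+4=e, i+5=n, n+6=t.

bbtjent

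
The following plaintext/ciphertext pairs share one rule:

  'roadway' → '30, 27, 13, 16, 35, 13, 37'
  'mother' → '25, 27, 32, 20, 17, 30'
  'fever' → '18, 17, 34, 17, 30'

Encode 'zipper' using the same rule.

r is letter #18 and maps to 30: an offset of 12. Letters become their 1-based position plus 12 (so a→13, b→14, …).
For zipper: z=26→38, i=9→21, p=16→28, p=16→28, e=5→17, r=18→30.

38, 21, 28, 28, 17, 30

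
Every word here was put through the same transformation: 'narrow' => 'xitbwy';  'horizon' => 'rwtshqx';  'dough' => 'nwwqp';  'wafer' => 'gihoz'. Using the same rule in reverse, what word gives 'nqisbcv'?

Shifts by position in narrow: pos 0: n→x (+10), pos 1: a→i (+8), pos 2: r→t (+2), pos 3: r→b (+10), pos 4: o→w (+8), pos 5: w→y (+2) — repeating every 3. It's a Vigenère-style cipher with numeric key [10,8,2]: position i shifts by key[i mod 3].
Decoding nqisbcv: n−10=d, q−8=i, i−2=g, s−10=i, b−8=t, c−2=a, v−10=l.

digital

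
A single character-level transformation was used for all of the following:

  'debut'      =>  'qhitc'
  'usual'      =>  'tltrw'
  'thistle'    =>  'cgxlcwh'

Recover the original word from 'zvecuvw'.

Treating letters as 0–25, the rule is x ↦ 17x + 17 (mod 26).
Undoing it on zvecuvw: z(25)→23·(25−17)≡2=c; v(21)→23·(21−17)≡14=o; e(4)→23·(4−17)≡13=n; c(2)→23·(2−17)≡19=t; u(20)→23·(20−17)≡17=r; v(21)→23·(21−17)≡14=o; w(22)→23·(22−17)≡11=l (all mod 26).

control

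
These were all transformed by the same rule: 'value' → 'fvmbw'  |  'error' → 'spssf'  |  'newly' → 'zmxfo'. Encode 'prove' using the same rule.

Read the word backwards and shift each letter +1.
On prove: reverse → evorp; then shift: e+1=f, v+1=w, o+1=p, r+1=s, p+1=q.

fwpsq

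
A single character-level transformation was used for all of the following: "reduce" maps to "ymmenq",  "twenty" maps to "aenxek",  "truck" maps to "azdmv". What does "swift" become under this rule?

zerpe

In reduce: r→y is +7, e→m is +8, d→m is +9, u→e is +10 — the shift increases by 1 each position. Letter i (0-indexed) is shifted by i+7, so successive shifts are 7, 8, 9, ….
Applying it to swift: s+7=z, w+8=e, i+9=r, f+10=p, t+11=e.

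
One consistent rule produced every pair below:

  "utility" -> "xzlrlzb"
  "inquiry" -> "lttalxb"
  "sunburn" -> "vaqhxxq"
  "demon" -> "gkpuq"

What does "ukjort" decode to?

Shifts by position in utility: pos 0: u→x (+3), pos 1: t→z (+6), pos 2: i→l (+3), pos 3: l→r (+6) — repeating every 2. The shifts repeat in a cycle of length 2: positions 0,1,… shift by +3, +6, then the pattern repeats.
Decoding ukjort: u−3=r, k−6=e, j−3=g, o−6=i, r−3=o, t−6=n.

region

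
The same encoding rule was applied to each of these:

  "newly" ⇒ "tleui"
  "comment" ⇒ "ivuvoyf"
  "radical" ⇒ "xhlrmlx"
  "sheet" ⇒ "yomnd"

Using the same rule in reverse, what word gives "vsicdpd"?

Each letter shifts forward by (position + 6), i.e. 6, 7, 8, … — the shift grows by one for each successive letter.
Decoding vsicdpd: v−6=p, s−7=l, i−8=a, c−9=t, d−10=t, p−11=e, d−12=r.

platter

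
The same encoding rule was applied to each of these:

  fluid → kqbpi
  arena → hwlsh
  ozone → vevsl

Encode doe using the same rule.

The shift depends on letter class: consonant f→k is +5, but vowel u→b is +7. Vowels shift forward by 7 and consonants shift forward by 5.
On doe: d(cons)+5=i, o(vowel)+7=v, e(vowel)+7=l.

ivl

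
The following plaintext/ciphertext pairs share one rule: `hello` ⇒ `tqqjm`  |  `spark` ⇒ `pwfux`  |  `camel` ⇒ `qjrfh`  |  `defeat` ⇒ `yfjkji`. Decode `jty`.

The output letters match the input read backwards, each shifted +5: hello reversed is olleh. Two steps: reverse the string, then apply a Caesar shift of +5.
Reversing it on jty: shift back: j−5=e, t−5=o, y−5=t → eot; then reverse → toe.

toe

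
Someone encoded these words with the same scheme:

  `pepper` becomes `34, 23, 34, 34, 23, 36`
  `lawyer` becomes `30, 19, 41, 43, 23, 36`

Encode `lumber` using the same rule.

p is letter #16 and maps to 34: an offset of 18. Each letter is replaced by its alphabet position (a=1..z=26) + 18.
For lumber: l=12→30, u=21→39, m=13→31, b=2→20, e=5→23, r=18→36.

30, 39, 31, 20, 23, 36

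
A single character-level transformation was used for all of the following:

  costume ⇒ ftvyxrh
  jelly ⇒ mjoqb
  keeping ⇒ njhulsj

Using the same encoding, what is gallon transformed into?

jfoqrs

Shifts by position in costume: pos 0: c→f (+3), pos 1: o→t (+5), pos 2: s→v (+3), pos 3: t→y (+5) — repeating every 2. It's a Vigenère-style cipher with numeric key [3,5]: position i shifts by key[i mod 2].
On gallon: g+3=j, a+5=f, l+3=o, l+5=q, o+3=r, n+5=s.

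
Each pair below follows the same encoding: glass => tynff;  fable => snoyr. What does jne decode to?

Compare letters: g→t is +13, l→y is +13, a→n is +13 — a constant shift. This is a Caesar cipher with shift 13.
Reversing it on jne: j−13=w, n−13=a, e−13=r.

war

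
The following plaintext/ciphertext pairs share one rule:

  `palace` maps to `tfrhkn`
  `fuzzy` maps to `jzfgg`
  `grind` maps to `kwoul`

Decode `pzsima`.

In palace: p→t is +4, a→f is +5, l→r is +6, a→h is +7 — the shift increases by 1 each position. Each letter shifts forward by (position + 4), i.e. 4, 5, 6, … — the shift grows by one for each successive letter.
Reversing it on pzsima: p−4=l, z−5=u, s−6=m, i−7=b, m−8=e, a−9=r.

lumber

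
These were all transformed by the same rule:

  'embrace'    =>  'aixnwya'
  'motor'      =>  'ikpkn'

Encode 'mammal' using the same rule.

Compare letters: e→a is +22, m→i is +22, b→x is +22 — a constant shift. Every letter moves 22 places later in the alphabet, wrapping around z→a.
Applying it to mammal: m+22=i, a+22=w, m+22=i, m+22=i, a+22=w, l+22=h.

iwiiwh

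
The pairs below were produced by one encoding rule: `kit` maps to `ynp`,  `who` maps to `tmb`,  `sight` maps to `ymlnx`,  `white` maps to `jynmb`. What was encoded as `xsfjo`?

jeans

The output letters match the input read backwards, each shifted +5: kit reversed is tik. Two steps: reverse the string, then apply a Caesar shift of +5.
Reversing it on xsfjo: shift back: x−5=s, s−5=n, f−5=a, j−5=e, o−5=j → snaej; then reverse → jeans.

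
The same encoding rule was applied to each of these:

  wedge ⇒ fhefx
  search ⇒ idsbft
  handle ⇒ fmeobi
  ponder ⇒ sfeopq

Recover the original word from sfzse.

dryer

The output letters match the input read backwards, each shifted +1: wedge reversed is egdew. Two steps: reverse the string, then apply a Caesar shift of +1.
Decoding sfzse: shift back: s−1=r, f−1=e, z−1=y, s−1=r, e−1=d → reyrd; then reverse → dryer.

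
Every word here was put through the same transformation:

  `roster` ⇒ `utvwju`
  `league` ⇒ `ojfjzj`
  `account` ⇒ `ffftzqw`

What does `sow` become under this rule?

The shift depends on letter class: consonant r→u is +3, but vowel o→t is +5. Vowels shift forward by 5 and consonants shift forward by 3.
On sow: s(cons)+3=v, o(vowel)+5=t, w(cons)+3=z.

vtz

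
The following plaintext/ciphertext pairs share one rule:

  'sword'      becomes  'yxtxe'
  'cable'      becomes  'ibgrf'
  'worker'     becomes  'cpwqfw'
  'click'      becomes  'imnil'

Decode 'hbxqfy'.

basket

Shifts by position in sword: pos 0: s→y (+6), pos 1: w→x (+1), pos 2: o→t (+5), pos 3: r→x (+6), pos 4: d→e (+1) — repeating every 3. The shifts repeat in a cycle of length 3: positions 0,1,… shift by +6, +1, +5, then the pattern repeats.
Undoing it on hbxqfy: h−6=b, b−1=a, x−5=s, q−6=k, f−1=e, y−5=t.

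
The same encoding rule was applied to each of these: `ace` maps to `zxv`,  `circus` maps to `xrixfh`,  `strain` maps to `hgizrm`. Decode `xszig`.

chart

Each pair mirrors across the alphabet (a↔z, c↔x, e↔v): positions sum to 25. Each letter is replaced by its mirror in the alphabet: a↔z, b↔y, c↔x, and so on (the Atbash cipher).
Undoing it on xszig: x↔c, s↔h, z↔a, i↔r, g↔t.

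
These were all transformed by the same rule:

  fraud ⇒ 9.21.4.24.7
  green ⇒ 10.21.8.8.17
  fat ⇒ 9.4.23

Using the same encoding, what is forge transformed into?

f is letter #6 and maps to 9: an offset of 3. The number is (letter's place in the alphabet, a=1) + 3.
For forge: f=6→9, o=15→18, r=18→21, g=7→10, e=5→8.

9.18.21.10.8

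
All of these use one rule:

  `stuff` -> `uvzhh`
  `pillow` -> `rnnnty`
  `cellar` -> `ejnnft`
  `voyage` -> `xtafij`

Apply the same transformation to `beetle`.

djjvnj

The shift depends on letter class: consonant s→u is +2, but vowel u→z is +5. The rule splits by letter class: vowels +5, consonants +2.
Applying it to beetle: b(cons)+2=d, e(vowel)+5=j, e(vowel)+5=j, t(cons)+2=v, l(cons)+2=n, e(vowel)+5=j.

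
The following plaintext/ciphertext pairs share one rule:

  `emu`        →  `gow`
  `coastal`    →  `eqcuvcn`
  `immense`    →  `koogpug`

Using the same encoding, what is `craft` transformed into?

etchv

Compare letters: e→g is +2, m→o is +2, u→w is +2 — a constant shift. This is a Caesar cipher with shift 2.
Applying it to craft: c+2=e, r+2=t, a+2=c, f+2=h, t+2=v.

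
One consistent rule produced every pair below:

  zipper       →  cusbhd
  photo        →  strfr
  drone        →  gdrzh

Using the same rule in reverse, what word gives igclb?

fuzzy

It's a Vigenère-style cipher with numeric key [3,12]: position i shifts by key[i mod 2].
Undoing it on igclb: i−3=f, g−12=u, c−3=z, l−12=z, b−3=y.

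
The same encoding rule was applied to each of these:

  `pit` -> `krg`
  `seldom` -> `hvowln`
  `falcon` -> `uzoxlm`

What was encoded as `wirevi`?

driver

Letters are reflected about the middle of the alphabet (position → 25−position): Atbash.
Undoing it on wirevi: w↔d, i↔r, r↔i, e↔v, v↔e, i↔r.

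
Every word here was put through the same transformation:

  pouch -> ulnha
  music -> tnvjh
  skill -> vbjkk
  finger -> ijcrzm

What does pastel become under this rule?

p(15)→u(20) and o(14)→l(11) fit y≡9x+15 (mod 26); the inverse of 9 mod 26 is 3. Treating letters as 0–25, the rule is x ↦ 9x + 15 (mod 26).
Applying it to pastel: p(15)→9·15+15≡20=u; a(0)→9·0+15≡15=p; s(18)→9·18+15≡21=v; t(19)→9·19+15≡4=e; e(4)→9·4+15≡25=z; l(11)→9·11+15≡10=k (all mod 26).

upvezk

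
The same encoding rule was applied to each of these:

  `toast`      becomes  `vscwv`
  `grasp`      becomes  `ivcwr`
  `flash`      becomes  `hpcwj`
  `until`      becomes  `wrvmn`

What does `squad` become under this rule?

uuwef

Shifts by position in toast: pos 0: t→v (+2), pos 1: o→s (+4), pos 2: a→c (+2), pos 3: s→w (+4) — repeating every 2. A repeating key of period 2 is used — shifts +2, +4 over and over.
Applying it to squad: s+2=u, q+4=u, u+2=w, a+4=e, d+2=f.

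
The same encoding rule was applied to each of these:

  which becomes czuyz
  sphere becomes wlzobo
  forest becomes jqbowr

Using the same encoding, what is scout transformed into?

wyqmr

This is an affine cipher: with a=0,…,z=25, each position x becomes (21x+8) mod 26.
On scout: s(18)→21·18+8≡22=w; c(2)→21·2+8≡24=y; o(14)→21·14+8≡16=q; u(20)→21·20+8≡12=m; t(19)→21·19+8≡17=r (all mod 26).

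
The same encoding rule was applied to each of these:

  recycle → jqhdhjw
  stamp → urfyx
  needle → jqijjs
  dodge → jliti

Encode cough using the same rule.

The output letters match the input read backwards, each shifted +5: recycle reversed is elcycer. The word is reversed, then every letter is shifted forward by 5.
Applying it to cough: reverse → hguoc; then shift: h+5=m, g+5=l, u+5=z, o+5=t, c+5=h.

mlzth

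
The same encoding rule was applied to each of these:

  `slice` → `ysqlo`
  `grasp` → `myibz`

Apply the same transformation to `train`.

In slice: s→y is +6, l→s is +7, i→q is +8, c→l is +9 — the shift increases by 1 each position. The shift increases by 1 at each position, starting from +6: 6, 7, 8, ….
Applying it to train: t+6=z, r+7=y, a+8=i, i+9=r, n+10=x.

zyirx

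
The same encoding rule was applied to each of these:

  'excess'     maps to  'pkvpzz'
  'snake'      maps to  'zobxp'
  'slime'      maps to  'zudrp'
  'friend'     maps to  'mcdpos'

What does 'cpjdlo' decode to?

region

Each letter's alphabet position (a=0..z=25) is mapped through 23·x+1 mod 26 — an affine cipher.
Reversing it on cpjdlo: c(2)→17·(2−1)≡17=r; p(15)→17·(15−1)≡4=e; j(9)→17·(9−1)≡6=g; d(3)→17·(3−1)≡8=i; l(11)→17·(11−1)≡14=o; o(14)→17·(14−1)≡13=n (all mod 26).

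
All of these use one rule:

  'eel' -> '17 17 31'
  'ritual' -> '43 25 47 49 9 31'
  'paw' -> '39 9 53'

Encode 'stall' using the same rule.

e(#5)→17 and e(#5)→17: differences scale by 2, so n = 2·pos + 7. The formula is n = 2×(alphabet index, a=1) + 7.
For stall: s=19→45, t=20→47, a=1→9, l=12→31, l=12→31.

45 47 9 31 31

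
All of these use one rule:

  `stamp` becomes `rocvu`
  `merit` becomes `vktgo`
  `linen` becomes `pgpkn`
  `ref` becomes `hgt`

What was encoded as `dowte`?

The word is reversed, then every letter is shifted forward by 2.
Reversing it on dowte: shift back: d−2=b, o−2=m, w−2=u, t−2=r, e−2=c → bmurc; then reverse → crumb.

crumb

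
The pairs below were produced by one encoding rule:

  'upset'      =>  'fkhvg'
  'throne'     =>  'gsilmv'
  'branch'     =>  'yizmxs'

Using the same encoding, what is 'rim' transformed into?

This is the alphabet-reversal cipher (Atbash): a becomes z, b becomes y, etc.
Applying it to rim: r↔i, i↔r, m↔n.

irn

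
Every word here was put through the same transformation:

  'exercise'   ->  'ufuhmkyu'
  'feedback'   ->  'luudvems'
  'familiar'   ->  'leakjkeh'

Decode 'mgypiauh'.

e(4)→u(20) and x(23)→f(5) fit y≡17x+4 (mod 26); the inverse of 17 mod 26 is 23. Each letter's alphabet position (a=0..z=25) is mapped through 17·x+4 mod 26 — an affine cipher.
Decoding mgypiauh: m(12)→23·(12−4)≡2=c; g(6)→23·(6−4)≡20=u; y(24)→23·(24−4)≡18=s; p(15)→23·(15−4)≡19=t; i(8)→23·(8−4)≡14=o; a(0)→23·(0−4)≡12=m; u(20)→23·(20−4)≡4=e; h(7)→23·(7−4)≡17=r (all mod 26).

customer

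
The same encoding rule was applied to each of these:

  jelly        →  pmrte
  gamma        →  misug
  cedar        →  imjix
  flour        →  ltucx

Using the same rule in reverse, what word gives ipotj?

Shifts by position in jelly: pos 0: j→p (+6), pos 1: e→m (+8), pos 2: l→r (+6), pos 3: l→t (+8) — repeating every 2. It's a Vigenère-style cipher with numeric key [6,8]: position i shifts by key[i mod 2].
Reversing it on ipotj: i−6=c, p−8=h, o−6=i, t−8=l, j−6=d.

child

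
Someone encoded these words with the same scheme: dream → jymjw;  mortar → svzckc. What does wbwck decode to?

Letter i (0-indexed) is shifted by i+6, so successive shifts are 6, 7, 8, ….
Decoding wbwck: w−6=q, b−7=u, w−8=o, c−9=t, k−10=a.

quota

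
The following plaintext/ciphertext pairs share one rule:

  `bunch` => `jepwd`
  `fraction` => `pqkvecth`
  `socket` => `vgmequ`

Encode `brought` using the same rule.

vjiwqtd

Read the word backwards and shift each letter +2.
For brought: reverse → thguorb; then shift: t+2=v, h+2=j, g+2=i, u+2=w, o+2=q, r+2=t, b+2=d.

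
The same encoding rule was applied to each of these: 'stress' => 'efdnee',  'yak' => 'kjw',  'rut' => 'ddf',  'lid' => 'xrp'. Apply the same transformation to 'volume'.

hxxdyn

Vowels shift forward by 9 and consonants shift forward by 12.
On volume: v(cons)+12=h, o(vowel)+9=x, l(cons)+12=x, u(vowel)+9=d, m(cons)+12=y, e(vowel)+9=n.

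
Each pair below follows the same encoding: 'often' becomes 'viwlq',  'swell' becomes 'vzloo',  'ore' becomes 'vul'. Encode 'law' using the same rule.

ohz

The rule splits by letter class: vowels +7, consonants +3.
Applying it to law: l(cons)+3=o, a(vowel)+7=h, w(cons)+3=z.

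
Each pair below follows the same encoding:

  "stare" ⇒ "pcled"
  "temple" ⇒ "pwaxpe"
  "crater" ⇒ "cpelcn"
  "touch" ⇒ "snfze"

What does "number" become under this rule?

The output letters match the input read backwards, each shifted +11: stare reversed is erats. Two steps: reverse the string, then apply a Caesar shift of +11.
For number: reverse → rebmun; then shift: r+11=c, e+11=p, b+11=m, m+11=x, u+11=f, n+11=y.

cpmxfy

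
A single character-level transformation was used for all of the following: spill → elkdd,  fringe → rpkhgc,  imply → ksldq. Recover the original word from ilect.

s(18)→e(4) and p(15)→l(11) fit y≡15x+20 (mod 26); the inverse of 15 mod 26 is 7. This is an affine cipher: with a=0,…,z=25, each position x becomes (15x+20) mod 26.
Decoding ilect: i(8)→7·(8−20)≡20=u; l(11)→7·(11−20)≡15=p; e(4)→7·(4−20)≡18=s; c(2)→7·(2−20)≡4=e; t(19)→7·(19−20)≡19=t (all mod 26).

upset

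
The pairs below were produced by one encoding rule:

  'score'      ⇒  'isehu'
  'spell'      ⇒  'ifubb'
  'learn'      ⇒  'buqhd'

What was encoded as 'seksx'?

couch

Compare letters: s→i is +16, c→s is +16, o→e is +16 — a constant shift. Each letter is shifted forward by 16 in the alphabet (a Caesar shift of +16).
Reversing it on seksx: s−16=c, e−16=o, k−16=u, s−16=c, x−16=h.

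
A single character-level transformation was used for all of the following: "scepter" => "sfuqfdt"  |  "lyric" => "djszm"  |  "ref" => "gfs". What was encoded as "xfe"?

The output letters match the input read backwards, each shifted +1: scepter reversed is retpecs. Two steps: reverse the string, then apply a Caesar shift of +1.
Decoding xfe: shift back: x−1=w, f−1=e, e−1=d → wed; then reverse → dew.

dew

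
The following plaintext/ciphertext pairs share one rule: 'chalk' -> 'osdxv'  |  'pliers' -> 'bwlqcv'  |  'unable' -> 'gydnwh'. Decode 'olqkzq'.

canyon

It's a Vigenère-style cipher with numeric key [12,11,3]: position i shifts by key[i mod 3].
Reversing it on olqkzq: o−12=c, l−11=a, q−3=n, k−12=y, z−11=o, q−3=n.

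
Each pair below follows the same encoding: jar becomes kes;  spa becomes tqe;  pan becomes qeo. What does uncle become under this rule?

The shift depends on letter class: consonant j→k is +1, but vowel a→e is +4. Two shifts are in play — +4 for a/e/i/o/u, +1 for every other letter.
Applying it to uncle: u(vowel)+4=y, n(cons)+1=o, c(cons)+1=d, l(cons)+1=m, e(vowel)+4=i.

yodmi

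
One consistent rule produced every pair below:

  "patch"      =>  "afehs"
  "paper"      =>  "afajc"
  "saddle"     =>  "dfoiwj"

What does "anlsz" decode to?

piano

Shifts by position in patch: pos 0: p→a (+11), pos 1: a→f (+5), pos 2: t→e (+11), pos 3: c→h (+5) — repeating every 2. A repeating key of period 2 is used — shifts +11, +5 over and over.
Undoing it on anlsz: a−11=p, n−5=i, l−11=a, s−5=n, z−11=o.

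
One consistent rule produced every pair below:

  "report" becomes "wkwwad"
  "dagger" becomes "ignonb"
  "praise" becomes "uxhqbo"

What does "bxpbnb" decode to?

Each letter shifts forward by (position + 5), i.e. 5, 6, 7, … — the shift grows by one for each successive letter.
Decoding bxpbnb: b−5=w, x−6=r, p−7=i, b−8=t, n−9=e, b−10=r.

writer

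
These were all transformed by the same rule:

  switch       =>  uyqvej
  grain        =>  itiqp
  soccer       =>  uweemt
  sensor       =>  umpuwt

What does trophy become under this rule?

vtwrja

The shift depends on letter class: consonant s→u is +2, but vowel i→q is +8. The rule splits by letter class: vowels +8, consonants +2.
Applying it to trophy: t(cons)+2=v, r(cons)+2=t, o(vowel)+8=w, p(cons)+2=r, h(cons)+2=j, y(cons)+2=a.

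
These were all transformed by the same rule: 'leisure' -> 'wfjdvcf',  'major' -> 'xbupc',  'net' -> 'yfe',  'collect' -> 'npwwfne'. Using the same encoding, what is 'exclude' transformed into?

The shift depends on letter class: consonant l→w is +11, but vowel e→f is +1. The rule splits by letter class: vowels +1, consonants +11.
For exclude: e(vowel)+1=f, x(cons)+11=i, c(cons)+11=n, l(cons)+11=w, u(vowel)+1=v, d(cons)+11=o, e(vowel)+1=f.

finwvof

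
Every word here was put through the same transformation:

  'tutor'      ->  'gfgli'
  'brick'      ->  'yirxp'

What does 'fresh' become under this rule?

uivhs

Each pair mirrors across the alphabet (t↔g, u↔f, t↔g): positions sum to 25. Letters are reflected about the middle of the alphabet (position → 25−position): Atbash.
For fresh: f↔u, r↔i, e↔v, s↔h, h↔s.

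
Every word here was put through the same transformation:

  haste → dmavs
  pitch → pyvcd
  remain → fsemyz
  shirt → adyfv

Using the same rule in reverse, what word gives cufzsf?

corner

h(7)→d(3) and a(0)→m(12) fit y≡21x+12 (mod 26); the inverse of 21 mod 26 is 5. Each letter's alphabet position (a=0..z=25) is mapped through 21·x+12 mod 26 — an affine cipher.
Undoing it on cufzsf: c(2)→5·(2−12)≡2=c; u(20)→5·(20−12)≡14=o; f(5)→5·(5−12)≡17=r; z(25)→5·(25−12)≡13=n; s(18)→5·(18−12)≡4=e; f(5)→5·(5−12)≡17=r (all mod 26).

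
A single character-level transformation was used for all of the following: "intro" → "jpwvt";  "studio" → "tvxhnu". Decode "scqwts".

ransom

In intro: i→j is +1, n→p is +2, t→w is +3, r→v is +4 — the shift increases by 1 each position. The shift increases by 1 at each position, starting from +1: 1, 2, 3, ….
Undoing it on scqwts: s−1=r, c−2=a, q−3=n, w−4=s, t−5=o, s−6=m.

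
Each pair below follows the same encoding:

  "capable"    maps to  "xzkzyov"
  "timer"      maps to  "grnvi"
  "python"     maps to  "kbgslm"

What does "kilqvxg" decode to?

Each pair mirrors across the alphabet (c↔x, a↔z, p↔k): positions sum to 25. Letters are reflected about the middle of the alphabet (position → 25−position): Atbash.
Decoding kilqvxg: k↔p, i↔r, l↔o, q↔j, v↔e, x↔c, g↔t.

project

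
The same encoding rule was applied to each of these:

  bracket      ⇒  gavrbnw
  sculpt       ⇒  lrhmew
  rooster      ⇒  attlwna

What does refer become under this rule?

This is an affine cipher: with a=0,…,z=25, each position x becomes (11x+21) mod 26.
Applying it to refer: r(17)→11·17+21≡0=a; e(4)→11·4+21≡13=n; f(5)→11·5+21≡24=y; e(4)→11·4+21≡13=n; r(17)→11·17+21≡0=a (all mod 26).

anyna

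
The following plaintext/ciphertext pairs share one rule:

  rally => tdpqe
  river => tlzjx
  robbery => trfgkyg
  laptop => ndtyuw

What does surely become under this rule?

uxvjrf

In rally: r→t is +2, a→d is +3, l→p is +4, l→q is +5 — the shift increases by 1 each position. Letter i (0-indexed) is shifted by i+2, so successive shifts are 2, 3, 4, ….
On surely: s+2=u, u+3=x, r+4=v, e+5=j, l+6=r, y+7=f.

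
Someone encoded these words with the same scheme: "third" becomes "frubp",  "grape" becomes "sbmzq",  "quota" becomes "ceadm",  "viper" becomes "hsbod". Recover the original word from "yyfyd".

The shifts repeat in a cycle of length 2: positions 0,1,… shift by +12, +10, then the pattern repeats.
Reversing it on yyfyd: y−12=m, y−10=o, f−12=t, y−10=o, d−12=r.

motor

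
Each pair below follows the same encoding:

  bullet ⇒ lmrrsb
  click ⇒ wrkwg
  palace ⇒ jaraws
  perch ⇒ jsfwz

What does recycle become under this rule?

fswewrs

Treating letters as 0–25, the rule is x ↦ 11x + 0 (mod 26).
On recycle: r(17)→11·17+0≡5=f; e(4)→11·4+0≡18=s; c(2)→11·2+0≡22=w; y(24)→11·24+0≡4=e; c(2)→11·2+0≡22=w; l(11)→11·11+0≡17=r; e(4)→11·4+0≡18=s (all mod 26).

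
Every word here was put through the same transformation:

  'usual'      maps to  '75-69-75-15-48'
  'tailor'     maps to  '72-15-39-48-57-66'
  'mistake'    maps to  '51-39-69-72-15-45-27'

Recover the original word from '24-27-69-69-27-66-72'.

dessert

The formula is n = 3×(alphabet index, a=1) + 12.
Decoding 24-27-69-69-27-66-72: 24→(24−12)÷3=4=d, 27→(27−12)÷3=5=e, 69→(69−12)÷3=19=s, 69→(69−12)÷3=19=s, 27→(27−12)÷3=5=e, 66→(66−12)÷3=18=r, 72→(72−12)÷3=20=t.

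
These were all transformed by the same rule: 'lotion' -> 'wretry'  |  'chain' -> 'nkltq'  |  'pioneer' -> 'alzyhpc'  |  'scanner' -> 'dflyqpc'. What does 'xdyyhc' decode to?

Shifts by position in lotion: pos 0: l→w (+11), pos 1: o→r (+3), pos 2: t→e (+11), pos 3: i→t (+11), pos 4: o→r (+3), pos 5: n→y (+11) — repeating every 3. A repeating key of period 3 is used — shifts +11, +3, +11 over and over.
Undoing it on xdyyhc: x−11=m, d−3=a, y−11=n, y−11=n, h−3=e, c−11=r.

manner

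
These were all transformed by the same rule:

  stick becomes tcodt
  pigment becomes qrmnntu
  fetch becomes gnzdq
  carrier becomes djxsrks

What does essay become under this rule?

Shifts by position in stick: pos 0: s→t (+1), pos 1: t→c (+9), pos 2: i→o (+6), pos 3: c→d (+1), pos 4: k→t (+9) — repeating every 3. A repeating key of period 3 is used — shifts +1, +9, +6 over and over.
On essay: e+1=f, s+9=b, s+6=y, a+1=b, y+9=h.

fbybh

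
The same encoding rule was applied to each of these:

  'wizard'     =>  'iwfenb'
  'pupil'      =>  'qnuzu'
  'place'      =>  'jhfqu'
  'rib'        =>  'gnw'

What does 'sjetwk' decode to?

frozen

The output letters match the input read backwards, each shifted +5: wizard reversed is draziw. Read the word backwards and shift each letter +5.
Decoding sjetwk: shift back: s−5=n, j−5=e, e−5=z, t−5=o, w−5=r, k−5=f → nezorf; then reverse → frozen.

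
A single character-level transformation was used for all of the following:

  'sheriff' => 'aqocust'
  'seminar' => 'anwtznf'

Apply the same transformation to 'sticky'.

acsnwl

The shift increases by 1 at each position, starting from +8: 8, 9, 10, ….
Applying it to sticky: s+8=a, t+9=c, i+10=s, c+11=n, k+12=w, y+13=l.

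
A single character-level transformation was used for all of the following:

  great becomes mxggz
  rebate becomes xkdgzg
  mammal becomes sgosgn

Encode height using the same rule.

nkkmnv

Shifts by position in great: pos 0: g→m (+6), pos 1: r→x (+6), pos 2: e→g (+2), pos 3: a→g (+6), pos 4: t→z (+6) — repeating every 3. The shifts repeat in a cycle of length 3: positions 0,1,… shift by +6, +6, +2, then the pattern repeats.
For height: h+6=n, e+6=k, i+2=k, g+6=m, h+6=n, t+2=v.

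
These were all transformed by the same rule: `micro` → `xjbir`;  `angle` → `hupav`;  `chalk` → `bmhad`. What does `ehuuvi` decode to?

banner

m(12)→x(23) and i(8)→j(9) fit y≡23x+7 (mod 26); the inverse of 23 mod 26 is 17. Treating letters as 0–25, the rule is x ↦ 23x + 7 (mod 26).
Reversing it on ehuuvi: e(4)→17·(4−7)≡1=b; h(7)→17·(7−7)≡0=a; u(20)→17·(20−7)≡13=n; u(20)→17·(20−7)≡13=n; v(21)→17·(21−7)≡4=e; i(8)→17·(8−7)≡17=r (all mod 26).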